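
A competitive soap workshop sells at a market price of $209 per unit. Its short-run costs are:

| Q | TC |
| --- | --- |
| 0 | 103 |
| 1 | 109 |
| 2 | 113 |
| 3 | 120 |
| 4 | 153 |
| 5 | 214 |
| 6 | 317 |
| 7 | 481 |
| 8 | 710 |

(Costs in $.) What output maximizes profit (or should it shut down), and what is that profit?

Profit at each row (π = 209Q − TC): Q=0: -103; Q=1: 100; Q=2: 305; Q=3: 507; Q=4: 683; Q=5: 831; Q=6: 937; Q=7: 982; Q=8: 962.
Profit is maximized at Q = 7. AVC there is 378/7 = $54 ≤ P, so producing beats shutting down (which would give -$103).

Q = 7; profit = $982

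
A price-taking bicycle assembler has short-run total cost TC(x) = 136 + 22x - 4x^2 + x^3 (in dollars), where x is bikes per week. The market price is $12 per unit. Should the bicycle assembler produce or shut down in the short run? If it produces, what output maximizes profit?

Strip out fixed cost: VC = 22x - 4x^2 + x^3. Then AVC = 22 - 4x + x^2 and MC = 22 - 8x + 3x^2.
AVC is minimized where dAVC/dx = -4 + 2x = 0, at x = 2; min AVC = 22 - 4·2 + 2^2 = $18.
Since P = $12 < min AVC = $18, price fails to cover variable cost at any output.
Shutting down limits the loss to fixed cost, $136.

Shut down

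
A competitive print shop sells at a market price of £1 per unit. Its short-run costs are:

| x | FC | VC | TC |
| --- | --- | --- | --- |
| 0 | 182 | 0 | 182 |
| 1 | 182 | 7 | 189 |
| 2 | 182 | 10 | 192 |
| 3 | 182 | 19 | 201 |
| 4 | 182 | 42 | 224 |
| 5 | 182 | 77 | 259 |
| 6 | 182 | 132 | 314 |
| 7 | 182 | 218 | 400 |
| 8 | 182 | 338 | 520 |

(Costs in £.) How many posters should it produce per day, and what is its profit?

x = 0 (shut down); profit = -£182

Profit at each row (π = 1x − TC): x=0: -182; x=1: -188; x=2: -190; x=3: -198; x=4: -220; x=5: -254; x=6: -308; x=7: -393; x=8: -512.
Profit is highest at x = 0. Equivalently, the lowest AVC in the table is 10/2 ≈ £5 at x = 2, and P = £1 falls below it — price never covers variable cost, so the firm shuts down and loses only its fixed cost.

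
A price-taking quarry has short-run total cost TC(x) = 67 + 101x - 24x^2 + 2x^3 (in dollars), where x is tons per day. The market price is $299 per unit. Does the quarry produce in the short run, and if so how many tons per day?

Strip out fixed cost: VC = 101x - 24x^2 + 2x^3. Then AVC = 101 - 24x + 2x^2 and MC = 101 - 48x + 6x^2.
The AVC parabola has its vertex at x = 24/4 = 6, where AVC = 101 - 24·6 + 2·6^2 = $29.
Because $299 ≥ $29, revenue can cover variable cost; the firm operates.
P = MC gives -198 - 48x + 6x^2 = 0, with roots -3 and 11. Take the larger (rising MC): x* = 11.
Check: AVC at x = 11 is $79 ≤ P, so revenue covers variable cost.
Profit = P·x − TC = 299·11 − 936 = $2353.

Produce at x = 11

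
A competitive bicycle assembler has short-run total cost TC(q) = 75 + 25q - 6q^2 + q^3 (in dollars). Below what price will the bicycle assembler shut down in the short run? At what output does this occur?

$16 per unit, at q = 3

The firm shuts down when price falls below the minimum of average variable cost. AVC = VC/q = 25 - 6q + q^2.
At the minimum of AVC, MC = AVC. MC = 25 - 12q + 3q^2; setting MC = AVC gives 2q^2 - 6q = 0, so q = 3. min AVC = 16.
For P < $16 the firm produces nothing.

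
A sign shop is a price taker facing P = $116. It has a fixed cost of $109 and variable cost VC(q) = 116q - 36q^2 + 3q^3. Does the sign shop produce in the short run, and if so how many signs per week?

Strip out fixed cost: VC = 116q - 36q^2 + 3q^3. Then AVC = 116 - 36q + 3q^2 and MC = 116 - 72q + 9q^2.
AVC is minimized where dAVC/dq = -36 + 6q = 0, at q = 6; min AVC = 116 - 36·6 + 3·6^2 = $8.
P = $116 exceeds min AVC = $8, so the firm stays open.
Solving P = MC: -72q + 9q^2 = 0 ⇒ q = 0 or 8. On the upward-sloping branch, q* = 8.
Check: AVC at q = 8 is $20 ≤ P, so revenue covers variable cost.
Profit = P·q − TC = 116·8 − 269 = $659.

Produce at q = 8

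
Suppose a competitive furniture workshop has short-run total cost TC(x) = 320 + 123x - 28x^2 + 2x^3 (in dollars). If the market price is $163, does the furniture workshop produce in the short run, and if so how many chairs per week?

Variable cost is VC = 123x - 28x^2 + 2x^3, so AVC = VC/x = 123 - 28x + 2x^2 and MC = dTC/dx = 123 - 56x + 6x^2.
AVC is minimized where dAVC/dx = -28 + 4x = 0, at x = 7; min AVC = 123 - 28·7 + 2·7^2 = $25.
P = $163 exceeds min AVC = $25, so the firm stays open.
Set P = MC: 163 = 123 - 56x + 6x^2 → -40 - 56x + 6x^2 = 0. The roots are x = -2/3 and x = 10; the profit-maximizing output is on the rising part of MC, so x* = 10.
Check: AVC at x = 10 is $43 ≤ P, so revenue covers variable cost.
Profit = P·x − TC = 163·10 − 750 = $880.

Produce at x = 10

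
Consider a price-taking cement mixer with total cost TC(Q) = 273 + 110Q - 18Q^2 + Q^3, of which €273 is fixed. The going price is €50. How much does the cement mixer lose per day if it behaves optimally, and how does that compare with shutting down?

Profit = -€73 at Q = 10

AVC = 110 - 18Q + Q^2 has its minimum €29 at Q = 9; price €50 clears that bar, so the firm operates.
With MC = 110 - 36Q + 3Q^2, P = MC on the upward-sloping part at Q* = 10.
TR = 50·10 = 500. TC = 273 + 300 = 573. Profit = 500 − 573 = -€73.
That loss of €73 beats the €273 the firm would lose by shutting down; producing recovers €200 of fixed cost.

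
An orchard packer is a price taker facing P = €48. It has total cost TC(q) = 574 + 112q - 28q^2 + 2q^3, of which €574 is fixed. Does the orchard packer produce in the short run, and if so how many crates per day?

Strip out fixed cost: VC = 112q - 28q^2 + 2q^3. Then AVC = 112 - 28q + 2q^2 and MC = 112 - 56q + 6q^2.
The AVC parabola has its vertex at q = 28/4 = 7, where AVC = 112 - 28·7 + 2·7^2 = €14.
P = €48 exceeds min AVC = €14, so the firm stays open.
Solving P = MC: 64 - 56q + 6q^2 = 0 ⇒ q = 4/3 or 8. On the upward-sloping branch, q* = 8.
Check: AVC at q = 8 is €16 ≤ P, so revenue covers variable cost.
Profit = P·q − TC = 48·8 − 702 = -€318, a loss, but smaller than the €574 fixed cost the firm would lose by shutting down.

Produce at q = 8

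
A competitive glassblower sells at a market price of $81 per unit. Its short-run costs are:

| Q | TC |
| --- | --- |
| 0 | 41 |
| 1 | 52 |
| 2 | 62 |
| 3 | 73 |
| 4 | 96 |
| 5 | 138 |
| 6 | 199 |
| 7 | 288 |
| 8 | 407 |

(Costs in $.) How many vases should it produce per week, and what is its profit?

Profit at each row (π = 81Q − TC): Q=0: -41; Q=1: 29; Q=2: 100; Q=3: 170; Q=4: 228; Q=5: 267; Q=6: 287; Q=7: 279; Q=8: 241.
Profit is maximized at Q = 6. AVC there is 158/6 = $26.33 ≤ P, so producing beats shutting down (which would give -$41).

Q = 6; profit = $287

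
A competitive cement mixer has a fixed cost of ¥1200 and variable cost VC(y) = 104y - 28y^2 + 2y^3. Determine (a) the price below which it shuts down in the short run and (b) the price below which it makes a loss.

AVC = 104 - 28y + 2y^2; minimized at y = 7, giving min AVC = ¥6. That is the shutdown price.
ATC = 1200/y + 104 - 28y + 2y^2. Setting dATC/dy = −1200/y^2 − 28 + 4y = 0 gives y = 10 (since 4·10^3 − 28·10^2 = 1200).
min ATC = 1200/10 + 104 − 28·10 + 2·10^2 = ¥144. That is the break-even price.
Between these two prices the firm operates at a loss; above ¥144 it earns a profit.

Shutdown price = ¥6; break-even price = ¥144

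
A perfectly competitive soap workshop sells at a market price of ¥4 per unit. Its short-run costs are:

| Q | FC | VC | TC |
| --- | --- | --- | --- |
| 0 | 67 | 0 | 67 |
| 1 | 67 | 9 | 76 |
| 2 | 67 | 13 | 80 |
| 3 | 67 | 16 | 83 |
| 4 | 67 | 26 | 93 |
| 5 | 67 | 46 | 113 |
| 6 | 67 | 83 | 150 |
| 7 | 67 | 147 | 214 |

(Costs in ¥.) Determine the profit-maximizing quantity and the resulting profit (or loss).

Q = 0 (shut down); profit = -¥67

Compute π = P·Q − TC at each output: Q=0: -67; Q=1: -72; Q=2: -72; Q=3: -71; Q=4: -77; Q=5: -93; Q=6: -126; Q=7: -186.
Profit is highest at Q = 0. Equivalently, the lowest AVC in the table is 16/3 ≈ ¥5.33 at Q = 3, and P = ¥4 falls below it — price never covers variable cost, so the firm shuts down and loses only its fixed cost.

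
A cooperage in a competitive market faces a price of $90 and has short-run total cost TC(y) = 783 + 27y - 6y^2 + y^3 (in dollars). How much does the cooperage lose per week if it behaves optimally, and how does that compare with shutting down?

AVC = 27 - 6y + y^2; min AVC = $18 at y = 3. Since P = $90 ≥ min AVC, the firm produces.
MC = 27 - 12y + 3y^2. Setting P = MC and taking the root on the rising branch gives y* = 7.
TR = 90·7 = 630. TC = 783 + 238 = 1021. Profit = 630 − 1021 = -$391.
That loss of $391 beats the $783 the firm would lose by shutting down; producing recovers $392 of fixed cost.

Profit = -$391 at y = 7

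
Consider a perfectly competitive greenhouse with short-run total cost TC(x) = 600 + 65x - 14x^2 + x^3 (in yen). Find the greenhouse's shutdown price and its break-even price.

Shutdown price = ¥16; break-even price = ¥85

Shutdown price = min AVC. AVC = 65 - 14x + x^2, with vertex at x = 7 and minimum ¥16.
ATC = 600/x + 65 - 14x + x^2. Setting dATC/dx = −600/x^2 − 14 + 2x = 0 gives x = 10 (since 2·10^3 − 14·10^2 = 600).
min ATC = 600/10 + 65 − 14·10 + 10^2 = ¥85. That is the break-even price.
Between these two prices the firm operates at a loss; above ¥85 it earns a profit.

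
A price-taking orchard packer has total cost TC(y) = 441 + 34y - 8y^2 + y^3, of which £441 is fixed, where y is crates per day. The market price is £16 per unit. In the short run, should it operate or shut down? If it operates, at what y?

Shut down

Strip out fixed cost: VC = 34y - 8y^2 + y^3. Then AVC = 34 - 8y + y^2 and MC = 34 - 16y + 3y^2.
AVC is minimized where dAVC/dy = -8 + 2y = 0, at y = 4; min AVC = 34 - 8·4 + 4^2 = £18.
With P < min AVC (£16 < £18), every unit sold adds to the loss.
The firm minimizes its loss by shutting down and losing only its fixed cost of £441.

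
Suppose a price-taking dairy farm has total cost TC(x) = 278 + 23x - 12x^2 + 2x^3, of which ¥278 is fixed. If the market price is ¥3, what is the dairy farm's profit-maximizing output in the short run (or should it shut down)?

Strip out fixed cost: VC = 23x - 12x^2 + 2x^3. Then AVC = 23 - 12x + 2x^2 and MC = 23 - 24x + 6x^2.
AVC is minimized where dAVC/dx = -12 + 4x = 0, at x = 3; min AVC = 23 - 12·3 + 2·3^2 = ¥5.
With P < min AVC (¥3 < ¥5), every unit sold adds to the loss.
Shutting down limits the loss to fixed cost, ¥278.

Shut down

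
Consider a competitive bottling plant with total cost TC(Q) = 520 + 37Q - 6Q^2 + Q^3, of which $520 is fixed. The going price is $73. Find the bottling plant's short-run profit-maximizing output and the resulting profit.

Profit = -$304 at Q = 6

AVC = 37 - 6Q + Q^2; min AVC = $28 at Q = 3. Since P = $73 ≥ min AVC, the firm produces.
MC = 37 - 12Q + 3Q^2. Setting P = MC and taking the root on the rising branch gives Q* = 6.
TR = 73·6 = 438. TC = 520 + 222 = 742. Profit = 438 − 742 = -$304.
Shutting down would mean losing the fixed cost of $520, so operating at a loss of $304 is better by $216.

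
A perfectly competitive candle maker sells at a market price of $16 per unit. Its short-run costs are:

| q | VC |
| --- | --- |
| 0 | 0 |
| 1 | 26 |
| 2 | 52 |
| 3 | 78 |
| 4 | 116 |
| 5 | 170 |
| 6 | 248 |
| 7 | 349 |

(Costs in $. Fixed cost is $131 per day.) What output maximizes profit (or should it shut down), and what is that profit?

Compute π = P·q − TC at each output: q=0: -131; q=1: -141; q=2: -151; q=3: -161; q=4: -183; q=5: -221; q=6: -283; q=7: -368.
Profit is highest at q = 0. Equivalently, the lowest AVC in the table is 26/1 ≈ $26 at q = 1, and P = $16 falls below it — price never covers variable cost, so the firm shuts down and loses only its fixed cost.

q = 0 (shut down); profit = -$131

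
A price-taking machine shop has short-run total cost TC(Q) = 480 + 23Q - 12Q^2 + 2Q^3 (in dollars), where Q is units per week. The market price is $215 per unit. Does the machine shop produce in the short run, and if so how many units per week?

Variable cost is VC = 23Q - 12Q^2 + 2Q^3, so AVC = VC/Q = 23 - 12Q + 2Q^2 and MC = dTC/dQ = 23 - 24Q + 6Q^2.
AVC hits its minimum where MC = AVC, at Q = 3, giving min AVC = 23 - 12·3 + 2·3^2 = $5.
P = $215 exceeds min AVC = $5, so the firm stays open.
P = MC gives -192 - 24Q + 6Q^2 = 0, with roots -4 and 8. Take the larger (rising MC): Q* = 8.
Check: AVC at Q = 8 is $55 ≤ P, so revenue covers variable cost.
Profit = P·Q − TC = 215·8 − 920 = $800.

Produce at Q = 8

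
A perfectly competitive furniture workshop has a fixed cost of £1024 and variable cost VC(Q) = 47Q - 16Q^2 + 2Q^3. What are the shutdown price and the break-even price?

Shutdown price = £15; break-even price = £175

AVC = 47 - 16Q + 2Q^2; minimized at Q = 4, giving min AVC = £15. That is the shutdown price.
ATC = 1024/Q + 47 - 16Q + 2Q^2. Setting dATC/dQ = −1024/Q^2 − 16 + 4Q = 0 gives Q = 8 (since 4·8^3 − 16·8^2 = 1024).
min ATC = 1024/8 + 47 − 16·8 + 2·8^2 = £175. That is the break-even price.
Between these two prices the firm operates at a loss; above £175 it earns a profit.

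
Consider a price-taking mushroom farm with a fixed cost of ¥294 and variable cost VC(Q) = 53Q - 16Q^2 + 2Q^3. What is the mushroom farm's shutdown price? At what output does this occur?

Short-run supply begins at min AVC. From VC = 53Q - 16Q^2 + 2Q^3, AVC = 53 - 16Q + 2Q^2.
At the minimum of AVC, MC = AVC. MC = 53 - 32Q + 6Q^2; setting MC = AVC gives 4Q^2 - 16Q = 0, so Q = 4. min AVC = 21.
For P < ¥21 the firm produces nothing.

¥21 per unit, at Q = 4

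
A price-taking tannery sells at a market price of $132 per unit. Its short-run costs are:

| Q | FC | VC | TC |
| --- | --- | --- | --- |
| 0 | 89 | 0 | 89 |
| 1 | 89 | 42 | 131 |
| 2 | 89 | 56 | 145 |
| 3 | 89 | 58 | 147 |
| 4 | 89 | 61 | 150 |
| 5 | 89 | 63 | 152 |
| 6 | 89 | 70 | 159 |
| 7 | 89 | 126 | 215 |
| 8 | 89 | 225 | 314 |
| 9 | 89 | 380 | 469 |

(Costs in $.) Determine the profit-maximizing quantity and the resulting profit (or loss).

Profit at each row (π = 132Q − TC): Q=0: -89; Q=1: 1; Q=2: 119; Q=3: 249; Q=4: 378; Q=5: 508; Q=6: 633; Q=7: 709; Q=8: 742; Q=9: 719.
Profit is maximized at Q = 8. AVC there is 225/8 = $28.12 ≤ P, so producing beats shutting down (which would give -$89).

Q = 8; profit = $742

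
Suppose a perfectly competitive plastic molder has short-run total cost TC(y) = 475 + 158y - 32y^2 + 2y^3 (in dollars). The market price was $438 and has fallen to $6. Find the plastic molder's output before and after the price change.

Output falls from 14 to 0 (the firm shuts down)

AVC = 158 - 32y + 2y^2, minimized at y = 8 where min AVC = $30. MC = 158 - 64y + 6y^2.
With P = $438 above the shutdown price, P = MC gives y = 14.
At P = $6 < min AVC = $30, price no longer covers variable cost at any output, so the firm shuts down: y = 0.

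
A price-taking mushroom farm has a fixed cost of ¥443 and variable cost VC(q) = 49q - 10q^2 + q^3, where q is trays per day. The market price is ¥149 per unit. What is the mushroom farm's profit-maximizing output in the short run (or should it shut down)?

Variable cost is VC = 49q - 10q^2 + q^3, so AVC = VC/q = 49 - 10q + q^2 and MC = dTC/dq = 49 - 20q + 3q^2.
AVC hits its minimum where MC = AVC, at q = 5, giving min AVC = 49 - 10·5 + 5^2 = ¥24.
Since P = ¥149 ≥ min AVC = ¥24, price covers variable cost and the firm should produce.
Solving P = MC: -100 - 20q + 3q^2 = 0 ⇒ q = -10/3 or 10. On the upward-sloping branch, q* = 10.
Check: AVC at q = 10 is ¥49 ≤ P, so revenue covers variable cost.
Profit = P·q − TC = 149·10 − 933 = ¥557.

Produce at q = 10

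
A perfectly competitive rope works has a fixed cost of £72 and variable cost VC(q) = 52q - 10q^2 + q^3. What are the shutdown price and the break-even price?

AVC = 52 - 10q + q^2; minimized at q = 5, giving min AVC = £27. That is the shutdown price.
ATC = 72/q + 52 - 10q + q^2. Setting dATC/dq = −72/q^2 − 10 + 2q = 0 gives q = 6 (since 2·6^3 − 10·6^2 = 72).
min ATC = 72/6 + 52 − 10·6 + 6^2 = £40. That is the break-even price.
For £27 ≤ P < £40 the firm produces at a loss; below £27 it shuts down.

Shutdown price = £27; break-even price = £40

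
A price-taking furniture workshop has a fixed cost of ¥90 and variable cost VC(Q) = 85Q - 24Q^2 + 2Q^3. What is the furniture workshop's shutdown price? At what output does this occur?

The firm shuts down when price falls below the minimum of average variable cost. AVC = VC/Q = 85 - 24Q + 2Q^2.
At the minimum of AVC, MC = AVC. MC = 85 - 48Q + 6Q^2; setting MC = AVC gives 4Q^2 - 24Q = 0, so Q = 6. min AVC = 13.
So the shutdown price is ¥13.

¥13 per unit, at Q = 6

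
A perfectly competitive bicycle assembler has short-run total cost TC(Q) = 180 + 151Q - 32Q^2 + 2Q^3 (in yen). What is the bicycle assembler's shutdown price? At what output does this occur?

The shutdown price is the minimum of AVC. VC = 151Q - 32Q^2 + 2Q^3, so AVC = 151 - 32Q + 2Q^2.
dAVC/dQ = -32 + 4Q = 0 gives Q = 8. min AVC = 151 - 32·8 + 2·8^2 = 23.
So the shutdown price is ¥23.

¥23 per unit, at Q = 8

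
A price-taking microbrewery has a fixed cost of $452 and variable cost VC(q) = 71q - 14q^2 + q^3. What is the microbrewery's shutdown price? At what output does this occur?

The firm shuts down when price falls below the minimum of average variable cost. AVC = VC/q = 71 - 14q + q^2.
At the minimum of AVC, MC = AVC. MC = 71 - 28q + 3q^2; setting MC = AVC gives 2q^2 - 14q = 0, so q = 7. min AVC = 22.
The firm shuts down for any P below $22.

$22 per unit, at q = 7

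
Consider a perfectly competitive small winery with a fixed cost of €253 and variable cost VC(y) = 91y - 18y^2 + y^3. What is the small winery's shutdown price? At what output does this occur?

€10 per unit, at y = 9

Short-run supply begins at min AVC. From VC = 91y - 18y^2 + y^3, AVC = 91 - 18y + y^2.
dAVC/dy = -18 + 2y = 0 gives y = 9. min AVC = 91 - 18·9 + 9^2 = 10.
So the shutdown price is €10.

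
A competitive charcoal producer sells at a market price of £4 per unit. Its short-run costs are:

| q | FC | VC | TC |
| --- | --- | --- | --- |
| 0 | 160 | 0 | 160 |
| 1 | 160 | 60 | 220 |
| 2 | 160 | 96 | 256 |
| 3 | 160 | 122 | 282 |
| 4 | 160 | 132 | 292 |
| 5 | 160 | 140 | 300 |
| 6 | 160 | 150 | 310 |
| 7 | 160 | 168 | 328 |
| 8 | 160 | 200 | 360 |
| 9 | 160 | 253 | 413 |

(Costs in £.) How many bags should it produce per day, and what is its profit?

Compute π = P·q − TC at each output: q=0: -160; q=1: -216; q=2: -248; q=3: -270; q=4: -276; q=5: -280; q=6: -286; q=7: -300; q=8: -328; q=9: -377.
Profit is highest at q = 0. Equivalently, the lowest AVC in the table is 168/7 ≈ £24 at q = 7, and P = £4 falls below it — price never covers variable cost, so the firm shuts down and loses only its fixed cost.

q = 0 (shut down); profit = -£160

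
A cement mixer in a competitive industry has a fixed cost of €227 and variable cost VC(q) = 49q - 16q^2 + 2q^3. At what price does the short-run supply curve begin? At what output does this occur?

€17 per unit, at q = 4

The shutdown price is the minimum of AVC. VC = 49q - 16q^2 + 2q^3, so AVC = 49 - 16q + 2q^2.
At the minimum of AVC, MC = AVC. MC = 49 - 32q + 6q^2; setting MC = AVC gives 4q^2 - 16q = 0, so q = 4. min AVC = 17.
The firm shuts down for any P below €17.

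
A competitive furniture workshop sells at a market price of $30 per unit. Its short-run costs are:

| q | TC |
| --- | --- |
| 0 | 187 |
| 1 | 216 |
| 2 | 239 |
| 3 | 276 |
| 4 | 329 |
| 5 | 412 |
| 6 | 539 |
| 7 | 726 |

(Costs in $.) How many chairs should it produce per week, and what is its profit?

q = 2; profit = -$179

Compute π = P·q − TC at each output: q=0: -187; q=1: -186; q=2: -179; q=3: -186; q=4: -209; q=5: -262; q=6: -359; q=7: -516.
Profit is maximized at q = 2. AVC there is 52/2 = $26 ≤ P, so producing beats shutting down (which would give -$187).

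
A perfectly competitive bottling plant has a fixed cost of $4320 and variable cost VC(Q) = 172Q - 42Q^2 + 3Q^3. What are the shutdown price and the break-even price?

Shutdown price = $25; break-even price = $460

Shutdown price = min AVC. AVC = 172 - 42Q + 3Q^2, with vertex at Q = 7 and minimum $25.
ATC = 4320/Q + 172 - 42Q + 3Q^2. Setting dATC/dQ = −4320/Q^2 − 42 + 6Q = 0 gives Q = 12 (since 6·12^3 − 42·12^2 = 4320).
min ATC = 4320/12 + 172 − 42·12 + 3·12^2 = $460. That is the break-even price.
For $25 ≤ P < $460 the firm produces at a loss; below $25 it shuts down.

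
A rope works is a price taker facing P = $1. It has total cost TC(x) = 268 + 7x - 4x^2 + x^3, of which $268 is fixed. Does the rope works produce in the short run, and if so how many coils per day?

From TC, MC = TC'(x) = 7 - 8x + 3x^2 and AVC = VC/x = 7 - 4x + x^2.
The AVC parabola has its vertex at x = 4/2 = 2, where AVC = 7 - 4·2 + 2^2 = $3.
P = $1 lies below min AVC = $3; no output level covers variable cost.
Shutting down limits the loss to fixed cost, $268.

Shut down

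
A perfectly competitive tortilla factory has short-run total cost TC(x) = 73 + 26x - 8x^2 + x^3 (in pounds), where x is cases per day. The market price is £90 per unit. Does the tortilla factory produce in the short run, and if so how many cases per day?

Strip out fixed cost: VC = 26x - 8x^2 + x^3. Then AVC = 26 - 8x + x^2 and MC = 26 - 16x + 3x^2.
AVC hits its minimum where MC = AVC, at x = 4, giving min AVC = 26 - 8·4 + 4^2 = £10.
Because £90 ≥ £10, revenue can cover variable cost; the firm operates.
Solving P = MC: -64 - 16x + 3x^2 = 0 ⇒ x = -8/3 or 8. On the upward-sloping branch, x* = 8.
Check: AVC at x = 8 is £26 ≤ P, so revenue covers variable cost.
Profit = P·x − TC = 90·8 − 281 = £439.

Produce at x = 8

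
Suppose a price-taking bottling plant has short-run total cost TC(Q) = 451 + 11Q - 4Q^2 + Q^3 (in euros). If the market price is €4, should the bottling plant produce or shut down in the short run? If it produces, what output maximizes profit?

Shut down

Variable cost is VC = 11Q - 4Q^2 + Q^3, so AVC = VC/Q = 11 - 4Q + Q^2 and MC = dTC/dQ = 11 - 8Q + 3Q^2.
AVC is minimized where dAVC/dQ = -4 + 2Q = 0, at Q = 2; min AVC = 11 - 4·2 + 2^2 = €7.
P = €4 lies below min AVC = €7; no output level covers variable cost.
Best response: produce nothing and absorb the €451 fixed cost.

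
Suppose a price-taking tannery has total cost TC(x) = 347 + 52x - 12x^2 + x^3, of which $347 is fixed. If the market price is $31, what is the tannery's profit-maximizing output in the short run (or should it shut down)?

Strip out fixed cost: VC = 52x - 12x^2 + x^3. Then AVC = 52 - 12x + x^2 and MC = 52 - 24x + 3x^2.
AVC hits its minimum where MC = AVC, at x = 6, giving min AVC = 52 - 12·6 + 6^2 = $16.
P = $31 exceeds min AVC = $16, so the firm stays open.
P = MC gives 21 - 24x + 3x^2 = 0, with roots 1 and 7. Take the larger (rising MC): x* = 7.
Check: AVC at x = 7 is $17 ≤ P, so revenue covers variable cost.
Profit = P·x − TC = 31·7 − 466 = -$249, a loss, but smaller than the $347 fixed cost the firm would lose by shutting down.

Produce at x = 7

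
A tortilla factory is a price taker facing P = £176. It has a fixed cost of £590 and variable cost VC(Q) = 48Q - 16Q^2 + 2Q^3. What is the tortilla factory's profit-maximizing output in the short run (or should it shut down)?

Produce at Q = 8

Variable cost is VC = 48Q - 16Q^2 + 2Q^3, so AVC = VC/Q = 48 - 16Q + 2Q^2 and MC = dTC/dQ = 48 - 32Q + 6Q^2.
AVC hits its minimum where MC = AVC, at Q = 4, giving min AVC = 48 - 16·4 + 2·4^2 = £16.
P = £176 exceeds min AVC = £16, so the firm stays open.
P = MC gives -128 - 32Q + 6Q^2 = 0, with roots -8/3 and 8. Take the larger (rising MC): Q* = 8.
Check: AVC at Q = 8 is £48 ≤ P, so revenue covers variable cost.
Profit = P·Q − TC = 176·8 − 974 = £434.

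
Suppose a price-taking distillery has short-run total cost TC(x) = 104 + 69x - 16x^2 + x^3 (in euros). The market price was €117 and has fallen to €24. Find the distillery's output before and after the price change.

AVC = 69 - 16x + x^2, minimized at x = 8 where min AVC = €5. MC = 69 - 32x + 3x^2.
At P = €117 ≥ min AVC, set P = MC on the rising branch: x = 12.
At P = €24 ≥ min AVC, set P = MC: x = 9. The firm stays open but cuts output.

Output falls from 12 to 9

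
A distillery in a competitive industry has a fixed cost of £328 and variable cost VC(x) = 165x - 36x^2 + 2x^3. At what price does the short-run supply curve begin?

The shutdown price is the minimum of AVC. VC = 165x - 36x^2 + 2x^3, so AVC = 165 - 36x + 2x^2.
dAVC/dx = -36 + 4x = 0 gives x = 9. min AVC = 165 - 36·9 + 2·9^2 = 3.
The firm shuts down for any P below £3.

£3 per unit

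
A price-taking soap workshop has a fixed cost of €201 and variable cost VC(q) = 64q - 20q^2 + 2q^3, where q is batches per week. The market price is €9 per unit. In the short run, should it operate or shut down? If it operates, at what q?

From TC, MC = TC'(q) = 64 - 40q + 6q^2 and AVC = VC/q = 64 - 20q + 2q^2.
AVC hits its minimum where MC = AVC, at q = 5, giving min AVC = 64 - 20·5 + 2·5^2 = €14.
With P < min AVC (€9 < €14), every unit sold adds to the loss.
Best response: produce nothing and absorb the €201 fixed cost.

Shut down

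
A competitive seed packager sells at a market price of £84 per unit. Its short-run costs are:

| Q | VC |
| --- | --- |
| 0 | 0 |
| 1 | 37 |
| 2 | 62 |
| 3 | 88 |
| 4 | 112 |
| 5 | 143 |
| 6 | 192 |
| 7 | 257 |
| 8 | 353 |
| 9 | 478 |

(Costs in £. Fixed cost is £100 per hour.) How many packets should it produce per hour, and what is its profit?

Compute π = P·Q − TC at each output: Q=0: -100; Q=1: -53; Q=2: 6; Q=3: 64; Q=4: 124; Q=5: 177; Q=6: 212; Q=7: 231; Q=8: 219; Q=9: 178.
Profit is maximized at Q = 7. AVC there is 257/7 = £36.71 ≤ P, so producing beats shutting down (which would give -£100).

Q = 7; profit = £231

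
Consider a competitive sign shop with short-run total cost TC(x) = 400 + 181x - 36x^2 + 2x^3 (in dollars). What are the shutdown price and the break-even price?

Shutdown price = $19; break-even price = $61

AVC = 181 - 36x + 2x^2; minimized at x = 9, giving min AVC = $19. That is the shutdown price.
ATC = 400/x + 181 - 36x + 2x^2. Setting dATC/dx = −400/x^2 − 36 + 4x = 0 gives x = 10 (since 4·10^3 − 36·10^2 = 400).
min ATC = 400/10 + 181 − 36·10 + 2·10^2 = $61. That is the break-even price.
For $19 ≤ P < $61 the firm produces at a loss; below $19 it shuts down.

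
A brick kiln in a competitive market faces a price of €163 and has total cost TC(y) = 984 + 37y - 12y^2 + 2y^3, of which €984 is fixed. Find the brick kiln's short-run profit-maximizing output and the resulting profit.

Profit = -€200 at y = 7

AVC = 37 - 12y + 2y^2 has its minimum €19 at y = 3; price €163 clears that bar, so the firm operates.
With MC = 37 - 24y + 6y^2, P = MC on the upward-sloping part at y* = 7.
TR = 163·7 = 1141. TC = 984 + 357 = 1341. Profit = 1141 − 1341 = -€200.
Shutting down would mean losing the fixed cost of €984, so operating at a loss of €200 is better by €784.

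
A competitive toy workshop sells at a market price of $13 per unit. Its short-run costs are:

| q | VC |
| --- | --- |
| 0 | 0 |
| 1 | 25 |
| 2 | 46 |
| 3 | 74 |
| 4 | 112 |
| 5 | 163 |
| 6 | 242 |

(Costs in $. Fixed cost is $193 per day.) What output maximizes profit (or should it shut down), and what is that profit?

Profit at each row (π = 13q − TC): q=0: -193; q=1: -205; q=2: -213; q=3: -228; q=4: -253; q=5: -291; q=6: -357.
Profit is highest at q = 0. Equivalently, the lowest AVC in the table is 46/2 ≈ $23 at q = 2, and P = $13 falls below it — price never covers variable cost, so the firm shuts down and loses only its fixed cost.

q = 0 (shut down); profit = -$193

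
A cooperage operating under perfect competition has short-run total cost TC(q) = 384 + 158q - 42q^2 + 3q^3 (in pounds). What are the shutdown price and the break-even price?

Shutdown price = £11; break-even price = £62

Shutdown price = min AVC. AVC = 158 - 42q + 3q^2, with vertex at q = 7 and minimum £11.
ATC = 384/q + 158 - 42q + 3q^2. Setting dATC/dq = −384/q^2 − 42 + 6q = 0 gives q = 8 (since 6·8^3 − 42·8^2 = 384).
min ATC = 384/8 + 158 − 42·8 + 3·8^2 = £62. That is the break-even price.
For £11 ≤ P < £62 the firm produces at a loss; below £11 it shuts down.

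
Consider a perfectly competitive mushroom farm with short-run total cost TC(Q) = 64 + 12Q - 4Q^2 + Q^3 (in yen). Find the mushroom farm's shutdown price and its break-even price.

Shutdown price = ¥8; break-even price = ¥28

AVC = 12 - 4Q + Q^2; minimized at Q = 2, giving min AVC = ¥8. That is the shutdown price.
ATC = 64/Q + 12 - 4Q + Q^2. Setting dATC/dQ = −64/Q^2 − 4 + 2Q = 0 gives Q = 4 (since 2·4^3 − 4·4^2 = 64).
min ATC = 64/4 + 12 − 4·4 + 4^2 = ¥28. That is the break-even price.
For ¥8 ≤ P < ¥28 the firm produces at a loss; below ¥8 it shuts down.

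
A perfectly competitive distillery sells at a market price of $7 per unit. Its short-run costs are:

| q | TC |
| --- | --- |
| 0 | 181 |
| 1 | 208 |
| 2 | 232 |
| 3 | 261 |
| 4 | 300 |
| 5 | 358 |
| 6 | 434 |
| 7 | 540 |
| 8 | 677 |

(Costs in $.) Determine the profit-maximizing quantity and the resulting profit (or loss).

q = 0 (shut down); profit = -$181

Profit at each row (π = 7q − TC): q=0: -181; q=1: -201; q=2: -218; q=3: -240; q=4: -272; q=5: -323; q=6: -392; q=7: -491; q=8: -621.
Profit is highest at q = 0. Equivalently, the lowest AVC in the table is 51/2 ≈ $25.50 at q = 2, and P = $7 falls below it — price never covers variable cost, so the firm shuts down and loses only its fixed cost.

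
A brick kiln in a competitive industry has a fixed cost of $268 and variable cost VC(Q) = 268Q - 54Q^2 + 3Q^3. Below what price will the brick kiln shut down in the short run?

$25 per unit

The shutdown price is the minimum of AVC. VC = 268Q - 54Q^2 + 3Q^3, so AVC = 268 - 54Q + 3Q^2.
At the minimum of AVC, MC = AVC. MC = 268 - 108Q + 9Q^2; setting MC = AVC gives 6Q^2 - 54Q = 0, so Q = 9. min AVC = 25.
The firm shuts down for any P below $25.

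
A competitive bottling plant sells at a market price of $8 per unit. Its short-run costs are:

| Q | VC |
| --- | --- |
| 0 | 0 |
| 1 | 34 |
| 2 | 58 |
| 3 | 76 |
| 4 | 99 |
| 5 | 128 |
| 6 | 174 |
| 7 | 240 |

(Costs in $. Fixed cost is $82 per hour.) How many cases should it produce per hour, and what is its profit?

Compute π = P·Q − TC at each output: Q=0: -82; Q=1: -108; Q=2: -124; Q=3: -134; Q=4: -149; Q=5: -170; Q=6: -208; Q=7: -266.
Profit is highest at Q = 0. Equivalently, the lowest AVC in the table is 99/4 ≈ $24.75 at Q = 4, and P = $8 falls below it — price never covers variable cost, so the firm shuts down and loses only its fixed cost.

Q = 0 (shut down); profit = -$82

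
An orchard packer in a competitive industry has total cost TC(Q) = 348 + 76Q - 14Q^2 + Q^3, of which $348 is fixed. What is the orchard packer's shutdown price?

The firm shuts down when price falls below the minimum of average variable cost. AVC = VC/Q = 76 - 14Q + Q^2.
dAVC/dQ = -14 + 2Q = 0 gives Q = 7. min AVC = 76 - 14·7 + 7^2 = 27.
The firm shuts down for any P below $27.

$27 per unit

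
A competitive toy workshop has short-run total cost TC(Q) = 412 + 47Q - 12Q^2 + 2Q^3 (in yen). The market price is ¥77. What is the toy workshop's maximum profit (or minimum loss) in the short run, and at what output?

Profit = -¥212 at Q = 5

AVC = 47 - 12Q + 2Q^2; min AVC = ¥29 at Q = 3. Since P = ¥77 ≥ min AVC, the firm produces.
With MC = 47 - 24Q + 6Q^2, P = MC on the upward-sloping part at Q* = 5.
TR = 77·5 = 385. TC = 412 + 185 = 597. Profit = 385 − 597 = -¥212.
By producing, the firm covers all variable cost plus ¥200 of fixed cost; shutting down would lose the full ¥412.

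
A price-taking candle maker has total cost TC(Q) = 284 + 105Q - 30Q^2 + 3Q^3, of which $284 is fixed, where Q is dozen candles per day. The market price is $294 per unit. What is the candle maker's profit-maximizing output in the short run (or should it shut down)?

Produce at Q = 9

Variable cost is VC = 105Q - 30Q^2 + 3Q^3, so AVC = VC/Q = 105 - 30Q + 3Q^2 and MC = dTC/dQ = 105 - 60Q + 9Q^2.
The AVC parabola has its vertex at Q = 30/6 = 5, where AVC = 105 - 30·5 + 3·5^2 = $30.
Because $294 ≥ $30, revenue can cover variable cost; the firm operates.
Solving P = MC: -189 - 60Q + 9Q^2 = 0 ⇒ Q = -7/3 or 9. On the upward-sloping branch, Q* = 9.
Check: AVC at Q = 9 is $78 ≤ P, so revenue covers variable cost.
Profit = P·Q − TC = 294·9 − 986 = $1660.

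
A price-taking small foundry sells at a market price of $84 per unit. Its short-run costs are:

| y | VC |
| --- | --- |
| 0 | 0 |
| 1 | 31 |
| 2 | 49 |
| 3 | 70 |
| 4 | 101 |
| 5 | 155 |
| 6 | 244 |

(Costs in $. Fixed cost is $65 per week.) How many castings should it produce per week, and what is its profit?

Tabulate TR − TC: y=0: -65; y=1: -12; y=2: 54; y=3: 117; y=4: 170; y=5: 200; y=6: 195.
Profit is maximized at y = 5. AVC there is 155/5 = $31 ≤ P, so producing beats shutting down (which would give -$65).

y = 5; profit = $200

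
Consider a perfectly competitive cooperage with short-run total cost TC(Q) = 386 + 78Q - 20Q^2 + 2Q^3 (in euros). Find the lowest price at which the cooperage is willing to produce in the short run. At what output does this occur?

€28 per unit, at Q = 5

Short-run supply begins at min AVC. From VC = 78Q - 20Q^2 + 2Q^3, AVC = 78 - 20Q + 2Q^2.
At the minimum of AVC, MC = AVC. MC = 78 - 40Q + 6Q^2; setting MC = AVC gives 4Q^2 - 20Q = 0, so Q = 5. min AVC = 28.
The firm shuts down for any P below €28.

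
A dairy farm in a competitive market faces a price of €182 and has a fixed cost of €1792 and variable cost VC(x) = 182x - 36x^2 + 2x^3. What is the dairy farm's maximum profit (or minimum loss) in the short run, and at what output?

AVC = 182 - 36x + 2x^2 has its minimum €20 at x = 9; price €182 clears that bar, so the firm operates.
MC = 182 - 72x + 6x^2. Setting P = MC and taking the root on the rising branch gives x* = 12.
TR = 182·12 = 2184. TC = 1792 + 456 = 2248. Profit = 2184 − 2248 = -€64.
By producing, the firm covers all variable cost plus €1728 of fixed cost; shutting down would lose the full €1792.

Profit = -€64 at x = 12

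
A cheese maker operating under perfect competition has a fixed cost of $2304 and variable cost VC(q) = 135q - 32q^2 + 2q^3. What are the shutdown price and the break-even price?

AVC = 135 - 32q + 2q^2; minimized at q = 8, giving min AVC = $7. That is the shutdown price.
ATC = 2304/q + 135 - 32q + 2q^2. Setting dATC/dq = −2304/q^2 − 32 + 4q = 0 gives q = 12 (since 4·12^3 − 32·12^2 = 2304).
min ATC = 2304/12 + 135 − 32·12 + 2·12^2 = $231. That is the break-even price.
Between these two prices the firm operates at a loss; above $231 it earns a profit.

Shutdown price = $7; break-even price = $231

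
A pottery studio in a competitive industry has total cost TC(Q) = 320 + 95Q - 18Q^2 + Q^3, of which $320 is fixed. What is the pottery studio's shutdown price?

$14 per unit

The firm shuts down when price falls below the minimum of average variable cost. AVC = VC/Q = 95 - 18Q + Q^2.
dAVC/dQ = -18 + 2Q = 0 gives Q = 9. min AVC = 95 - 18·9 + 9^2 = 14.
For P < $14 the firm produces nothing.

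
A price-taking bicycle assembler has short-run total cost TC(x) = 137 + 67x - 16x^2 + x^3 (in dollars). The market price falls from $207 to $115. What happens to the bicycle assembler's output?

Output falls from 14 to 12

MC = 67 - 32x + 3x^2; the shutdown threshold is min AVC = $3 (at x = 8).
With P = $207 above the shutdown price, P = MC gives x = 14.
At P = $115 ≥ min AVC, set P = MC: x = 12. The firm stays open but cuts output.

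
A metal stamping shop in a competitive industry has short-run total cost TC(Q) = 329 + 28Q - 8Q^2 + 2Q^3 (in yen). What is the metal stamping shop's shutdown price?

¥20 per unit

Short-run supply begins at min AVC. From VC = 28Q - 8Q^2 + 2Q^3, AVC = 28 - 8Q + 2Q^2.
dAVC/dQ = -8 + 4Q = 0 gives Q = 2. min AVC = 28 - 8·2 + 2·2^2 = 20.
So the shutdown price is ¥20.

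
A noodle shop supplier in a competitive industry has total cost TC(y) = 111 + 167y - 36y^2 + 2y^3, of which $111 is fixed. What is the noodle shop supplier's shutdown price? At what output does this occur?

$5 per unit, at y = 9

The firm shuts down when price falls below the minimum of average variable cost. AVC = VC/y = 167 - 36y + 2y^2.
At the minimum of AVC, MC = AVC. MC = 167 - 72y + 6y^2; setting MC = AVC gives 4y^2 - 36y = 0, so y = 9. min AVC = 5.
So the shutdown price is $5.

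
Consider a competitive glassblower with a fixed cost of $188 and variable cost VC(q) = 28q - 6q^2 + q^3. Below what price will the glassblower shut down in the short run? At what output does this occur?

Short-run supply begins at min AVC. From VC = 28q - 6q^2 + q^3, AVC = 28 - 6q + q^2.
At the minimum of AVC, MC = AVC. MC = 28 - 12q + 3q^2; setting MC = AVC gives 2q^2 - 6q = 0, so q = 3. min AVC = 19.
For P < $19 the firm produces nothing.

$19 per unit, at q = 3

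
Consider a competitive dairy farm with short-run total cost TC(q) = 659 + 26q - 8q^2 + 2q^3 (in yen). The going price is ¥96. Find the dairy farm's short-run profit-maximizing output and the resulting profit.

AVC = 26 - 8q + 2q^2 has its minimum ¥18 at q = 2; price ¥96 clears that bar, so the firm operates.
MC = 26 - 16q + 6q^2. Setting P = MC and taking the root on the rising branch gives q* = 5.
TR = 96·5 = 480. TC = 659 + 180 = 839. Profit = 480 − 839 = -¥359.
That loss of ¥359 beats the ¥659 the firm would lose by shutting down; producing recovers ¥300 of fixed cost.

Profit = -¥359 at q = 5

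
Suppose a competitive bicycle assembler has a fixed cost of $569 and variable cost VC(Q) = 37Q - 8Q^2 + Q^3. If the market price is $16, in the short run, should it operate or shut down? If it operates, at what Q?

Shut down

From TC, MC = TC'(Q) = 37 - 16Q + 3Q^2 and AVC = VC/Q = 37 - 8Q + Q^2.
The AVC parabola has its vertex at Q = 8/2 = 4, where AVC = 37 - 8·4 + 4^2 = $21.
Since P = $16 < min AVC = $21, price fails to cover variable cost at any output.
The firm minimizes its loss by shutting down and losing only its fixed cost of $569.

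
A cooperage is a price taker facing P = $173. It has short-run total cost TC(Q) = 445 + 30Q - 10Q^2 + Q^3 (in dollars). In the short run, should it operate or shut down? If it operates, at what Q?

From TC, MC = TC'(Q) = 30 - 20Q + 3Q^2 and AVC = VC/Q = 30 - 10Q + Q^2.
The AVC parabola has its vertex at Q = 10/2 = 5, where AVC = 30 - 10·5 + 5^2 = $5.
Since P = $173 ≥ min AVC = $5, price covers variable cost and the firm should produce.
Set P = MC: 173 = 30 - 20Q + 3Q^2 → -143 - 20Q + 3Q^2 = 0. The roots are Q = -13/3 and Q = 11; the profit-maximizing output is on the rising part of MC, so Q* = 11.
Check: AVC at Q = 11 is $41 ≤ P, so revenue covers variable cost.
Profit = P·Q − TC = 173·11 − 896 = $1007.

Produce at Q = 11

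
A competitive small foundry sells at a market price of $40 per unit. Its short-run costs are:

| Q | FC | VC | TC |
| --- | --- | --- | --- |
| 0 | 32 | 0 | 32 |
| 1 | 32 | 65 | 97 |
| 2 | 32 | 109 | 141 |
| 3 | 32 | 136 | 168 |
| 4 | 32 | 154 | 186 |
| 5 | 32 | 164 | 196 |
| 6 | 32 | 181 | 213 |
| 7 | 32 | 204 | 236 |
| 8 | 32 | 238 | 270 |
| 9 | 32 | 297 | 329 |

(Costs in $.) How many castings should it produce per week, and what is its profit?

Tabulate TR − TC: Q=0: -32; Q=1: -57; Q=2: -61; Q=3: -48; Q=4: -26; Q=5: 4; Q=6: 27; Q=7: 44; Q=8: 50; Q=9: 31.
Profit is maximized at Q = 8. AVC there is 238/8 = $29.75 ≤ P, so producing beats shutting down (which would give -$32).

Q = 8; profit = $50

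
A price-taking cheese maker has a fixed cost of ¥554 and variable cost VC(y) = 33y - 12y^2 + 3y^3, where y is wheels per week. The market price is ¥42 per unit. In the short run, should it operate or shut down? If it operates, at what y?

Variable cost is VC = 33y - 12y^2 + 3y^3, so AVC = VC/y = 33 - 12y + 3y^2 and MC = dTC/dy = 33 - 24y + 9y^2.
AVC is minimized where dAVC/dy = -12 + 6y = 0, at y = 2; min AVC = 33 - 12·2 + 3·2^2 = ¥21.
Because ¥42 ≥ ¥21, revenue can cover variable cost; the firm operates.
P = MC gives -9 - 24y + 9y^2 = 0, with roots -1/3 and 3. Take the larger (rising MC): y* = 3.
Check: AVC at y = 3 is ¥24 ≤ P, so revenue covers variable cost.
Profit = P·y − TC = 42·3 − 626 = -¥500, a loss, but smaller than the ¥554 fixed cost the firm would lose by shutting down.

Produce at y = 3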